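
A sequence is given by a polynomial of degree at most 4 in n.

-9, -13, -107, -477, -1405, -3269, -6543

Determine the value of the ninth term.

First differences: -4 , -94 , -370 , -928 , -1864 , -3274
Second differences: -90 , -276 , -558 , -936 , -1410
Third differences: -186 , -282 , -378 , -474
Fourth differences: -96 , -96 , -96
Constant fourth difference = -96, so extend:
-474 − 96 = -570;  -1410 − 570 = -1980;  -3274 − 1980 = -5254;  -6543 − 5254 = -11797
-570 − 96 = -666;  -1980 − 666 = -2646;  -5254 − 2646 = -7900;  -11797 − 7900 = -19697

-19697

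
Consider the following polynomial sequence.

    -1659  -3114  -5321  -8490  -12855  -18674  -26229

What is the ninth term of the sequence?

-47795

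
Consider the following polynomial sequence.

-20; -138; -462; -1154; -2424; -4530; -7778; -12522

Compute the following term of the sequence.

-118, -324, -692, -1270, -2106, -3248, -4744
-206, -368, -578, -836, -1142, -1496
-162, -210, -258, -306, -354
-48, -48, -48, -48
Fourth differences constant at -48.
-354 − 48 = -402;  -1496 − 402 = -1898;  -4744 − 1898 = -6642;  -12522 − 6642 = -19164

-19164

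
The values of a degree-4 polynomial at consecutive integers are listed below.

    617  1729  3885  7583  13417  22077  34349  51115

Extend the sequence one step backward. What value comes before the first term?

147

D1: 1112, 2156, 3698, 5834, 8660, 12272, 16766
D2: 1044, 1542, 2136, 2826, 3612, 4494
D3: 498, 594, 690, 786, 882
D4: 96, 96, 96, 96
The fourth differences are constant at 96.
Work back: 498 − 96 = 402;  1044 − 402 = 642;  1112 − 642 = 470;  617 − 470 = 147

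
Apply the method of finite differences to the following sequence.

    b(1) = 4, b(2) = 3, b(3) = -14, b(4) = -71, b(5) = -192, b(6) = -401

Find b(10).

-2597

First differences: -1, -17, -57, -121, -209
Second differences: -16, -40, -64, -88
Third differences: -24, -24, -24
Third differences constant at -24.
-88 − 24 = -112;  -209 − 112 = -321;  -401 − 321 = -722
-112 − 24 = -136;  -321 − 136 = -457;  -722 − 457 = -1179
-136 − 24 = -160;  -457 − 160 = -617;  -1179 − 617 = -1796
-160 − 24 = -184;  -617 − 184 = -801;  -1796 − 801 = -2597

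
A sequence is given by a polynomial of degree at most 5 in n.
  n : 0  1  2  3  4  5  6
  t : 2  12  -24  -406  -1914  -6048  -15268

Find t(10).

-199248

D1: 10 , -36 , -382 , -1508 , -4134 , -9220
D2: -46 , -346 , -1126 , -2626 , -5086
D3: -300 , -780 , -1500 , -2460
D4: -480 , -720 , -960
D5: -240 , -240
Fifth differences constant at -240.
-960 − 240 = -1200;  -2460 − 1200 = -3660;  -5086 − 3660 = -8746;  -9220 − 8746 = -17966;  -15268 − 17966 = -33234
-1200 − 240 = -1440;  -3660 − 1440 = -5100;  -8746 − 5100 = -13846;  -17966 − 13846 = -31812;  -33234 − 31812 = -65046
-1440 − 240 = -1680;  -5100 − 1680 = -6780;  -13846 − 6780 = -20626;  -31812 − 20626 = -52438;  -65046 − 52438 = -117484
-1680 − 240 = -1920;  -6780 − 1920 = -8700;  -20626 − 8700 = -29326;  -52438 − 29326 = -81764;  -117484 − 81764 = -199248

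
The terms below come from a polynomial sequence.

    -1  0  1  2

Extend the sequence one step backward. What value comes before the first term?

-2

Δ: 1, 1, 1
The first differences are constant at 1.
Work back: -1 − 1 = -2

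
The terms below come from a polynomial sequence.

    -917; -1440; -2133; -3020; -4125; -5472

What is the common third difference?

-24

D1: -523, -693, -887, -1105, -1347
D2: -170, -194, -218, -242
D3: -24, -24, -24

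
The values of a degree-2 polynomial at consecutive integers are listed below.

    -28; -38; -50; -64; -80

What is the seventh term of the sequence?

-118

-10, -12, -14, -16
-2, -2, -2
The second differences are constant (-2).
-16 − 2 = -18;  -80 − 18 = -98
-18 − 2 = -20;  -98 − 20 = -118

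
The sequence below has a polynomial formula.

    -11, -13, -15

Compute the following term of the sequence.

First differences: -2  -2
The first differences are constant (-2).
-15 − 2 = -17

-17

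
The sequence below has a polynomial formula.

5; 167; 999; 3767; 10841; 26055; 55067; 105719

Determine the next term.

188397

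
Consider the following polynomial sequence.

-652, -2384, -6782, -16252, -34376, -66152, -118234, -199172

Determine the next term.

-1732  -4398  -9470  -18124  -31776  -52082  -80938
-2666  -5072  -8654  -13652  -20306  -28856
-2406  -3582  -4998  -6654  -8550
-1176  -1416  -1656  -1896
-240  -240  -240
Constant fifth difference = -240, so extend:
-1896 − 240 = -2136;  -8550 − 2136 = -10686;  -28856 − 10686 = -39542;  -80938 − 39542 = -120480;  -199172 − 120480 = -319652

-319652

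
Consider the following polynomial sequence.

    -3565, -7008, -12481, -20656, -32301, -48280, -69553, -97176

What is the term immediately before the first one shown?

D1: -3443  -5473  -8175  -11645  -15979  -21273  -27623
D2: -2030  -2702  -3470  -4334  -5294  -6350
D3: -672  -768  -864  -960  -1056
D4: -96  -96  -96  -96
The fourth differences are constant at -96.
Work back: -672 + 96 = -576;  -2030 + 576 = -1454;  -3443 + 1454 = -1989;  -3565 + 1989 = -1576

-1576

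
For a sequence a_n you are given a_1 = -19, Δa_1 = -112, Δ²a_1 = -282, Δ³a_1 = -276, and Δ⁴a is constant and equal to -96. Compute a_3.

-525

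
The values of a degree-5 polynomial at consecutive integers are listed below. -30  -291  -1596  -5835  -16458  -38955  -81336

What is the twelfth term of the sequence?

-1108731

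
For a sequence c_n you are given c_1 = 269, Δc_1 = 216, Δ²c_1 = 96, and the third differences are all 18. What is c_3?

797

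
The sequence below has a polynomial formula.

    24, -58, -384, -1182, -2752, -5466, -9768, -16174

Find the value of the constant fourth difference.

Δ: -82, -326, -798, -1570, -2714, -4302, -6406
Δ²: -244, -472, -772, -1144, -1588, -2104
Δ³: -228, -300, -372, -444, -516
Δ⁴: -72, -72, -72, -72

-72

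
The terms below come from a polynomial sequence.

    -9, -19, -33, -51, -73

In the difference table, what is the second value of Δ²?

-4

Δ: -10, -14, -18, -22
Δ²: -4, -4, -4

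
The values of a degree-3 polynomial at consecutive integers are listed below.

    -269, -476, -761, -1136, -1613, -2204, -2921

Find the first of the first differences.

D1: -207, -285, -375, -477, -591, -717
D2: -78, -90, -102, -114, -126
D3: -12, -12, -12, -12

-207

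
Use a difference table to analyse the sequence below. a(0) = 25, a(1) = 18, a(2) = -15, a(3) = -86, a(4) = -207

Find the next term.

First differences: -7  -33  -71  -121
Second differences: -26  -38  -50
Third differences: -12  -12
Third differences constant at -12.
-50 − 12 = -62;  -121 − 62 = -183;  -207 − 183 = -390

-390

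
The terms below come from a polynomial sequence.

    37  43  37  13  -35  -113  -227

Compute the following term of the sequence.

-383

6, -6, -24, -48, -78, -114
-12, -18, -24, -30, -36
-6, -6, -6, -6
Third differences constant at -6.
-36 − 6 = -42;  -114 − 42 = -156;  -227 − 156 = -383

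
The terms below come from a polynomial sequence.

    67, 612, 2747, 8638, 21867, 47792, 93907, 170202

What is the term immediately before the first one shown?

545, 2135, 5891, 13229, 25925, 46115, 76295
1590, 3756, 7338, 12696, 20190, 30180
2166, 3582, 5358, 7494, 9990
1416, 1776, 2136, 2496
360, 360, 360
The fifth differences are constant at 360.
Work back: 1416 − 360 = 1056;  2166 − 1056 = 1110;  1590 − 1110 = 480;  545 − 480 = 65;  67 − 65 = 2

2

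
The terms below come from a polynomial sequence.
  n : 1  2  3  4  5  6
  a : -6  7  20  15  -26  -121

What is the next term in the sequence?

D1: 13  13  -5  -41  -95
D2: 0  -18  -36  -54
D3: -18  -18  -18
Constant third difference = -18, so extend:
-54 − 18 = -72;  -95 − 72 = -167;  -121 − 167 = -288

-288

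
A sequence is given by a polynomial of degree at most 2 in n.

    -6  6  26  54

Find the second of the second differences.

8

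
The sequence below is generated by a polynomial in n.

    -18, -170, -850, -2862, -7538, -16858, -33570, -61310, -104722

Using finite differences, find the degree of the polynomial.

-152, -680, -2012, -4676, -9320, -16712, -27740, -43412
-528, -1332, -2664, -4644, -7392, -11028, -15672
-804, -1332, -1980, -2748, -3636, -4644
-528, -648, -768, -888, -1008
-120, -120, -120, -120
The fifth differences are constant, so the polynomial has degree 5.

5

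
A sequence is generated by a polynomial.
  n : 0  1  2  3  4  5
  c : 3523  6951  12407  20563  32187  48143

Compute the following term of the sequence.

69391

D1: 3428, 5456, 8156, 11624, 15956
D2: 2028, 2700, 3468, 4332
D3: 672, 768, 864
D4: 96, 96
Fourth differences constant at 96.
864 + 96 = 960;  4332 + 960 = 5292;  15956 + 5292 = 21248;  48143 + 21248 = 69391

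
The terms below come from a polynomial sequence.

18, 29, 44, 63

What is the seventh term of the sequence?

144

First differences: 11  15  19
Second differences: 4  4
The second differences are constant (4).
19 + 4 = 23;  63 + 23 = 86
23 + 4 = 27;  86 + 27 = 113
27 + 4 = 31;  113 + 31 = 144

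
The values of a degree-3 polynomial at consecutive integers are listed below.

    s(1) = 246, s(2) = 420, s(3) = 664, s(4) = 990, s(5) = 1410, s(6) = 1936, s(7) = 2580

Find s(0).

Δ: 174, 244, 326, 420, 526, 644
Δ²: 70, 82, 94, 106, 118
Δ³: 12, 12, 12, 12
The third differences are constant at 12.
Work back: 70 − 12 = 58;  174 − 58 = 116;  246 − 116 = 130

130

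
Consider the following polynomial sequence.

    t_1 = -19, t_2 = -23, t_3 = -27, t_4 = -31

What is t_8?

D1: -4, -4, -4
Constant first difference = -4, so extend:
-31 − 4 = -35
-35 − 4 = -39
-39 − 4 = -43
-43 − 4 = -47

-47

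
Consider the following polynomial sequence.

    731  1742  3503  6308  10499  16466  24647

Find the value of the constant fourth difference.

48

First differences: 1011, 1761, 2805, 4191, 5967, 8181
Second differences: 750, 1044, 1386, 1776, 2214
Third differences: 294, 342, 390, 438
Fourth differences: 48, 48, 48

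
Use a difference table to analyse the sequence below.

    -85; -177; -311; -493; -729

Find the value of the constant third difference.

Δ: -92, -134, -182, -236
Δ²: -42, -48, -54
Δ³: -6, -6

-6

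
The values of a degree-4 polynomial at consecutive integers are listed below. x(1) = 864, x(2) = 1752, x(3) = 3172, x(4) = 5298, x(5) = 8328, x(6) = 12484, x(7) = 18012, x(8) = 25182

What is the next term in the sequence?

Δ: 888  1420  2126  3030  4156  5528  7170
Δ²: 532  706  904  1126  1372  1642
Δ³: 174  198  222  246  270
Δ⁴: 24  24  24  24
Fourth differences constant at 24.
270 + 24 = 294;  1642 + 294 = 1936;  7170 + 1936 = 9106;  25182 + 9106 = 34288

34288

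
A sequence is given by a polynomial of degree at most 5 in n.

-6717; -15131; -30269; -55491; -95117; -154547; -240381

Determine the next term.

First differences: -8414 , -15138 , -25222 , -39626 , -59430 , -85834
Second differences: -6724 , -10084 , -14404 , -19804 , -26404
Third differences: -3360 , -4320 , -5400 , -6600
Fourth differences: -960 , -1080 , -1200
Fifth differences: -120 , -120
Fifth differences constant at -120.
-1200 − 120 = -1320;  -6600 − 1320 = -7920;  -26404 − 7920 = -34324;  -85834 − 34324 = -120158;  -240381 − 120158 = -360539

-360539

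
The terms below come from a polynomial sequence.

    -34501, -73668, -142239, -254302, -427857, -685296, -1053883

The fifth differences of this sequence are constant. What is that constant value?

-480

First differences: -39167, -68571, -112063, -173555, -257439, -368587
Second differences: -29404, -43492, -61492, -83884, -111148
Third differences: -14088, -18000, -22392, -27264
Fourth differences: -3912, -4392, -4872
Fifth differences: -480, -480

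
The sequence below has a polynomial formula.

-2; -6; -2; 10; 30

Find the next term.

58

D1: -4, 4, 12, 20
D2: 8, 8, 8
Constant second difference = 8, so extend:
20 + 8 = 28;  30 + 28 = 58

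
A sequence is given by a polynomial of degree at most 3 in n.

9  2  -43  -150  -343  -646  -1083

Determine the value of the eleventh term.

-4651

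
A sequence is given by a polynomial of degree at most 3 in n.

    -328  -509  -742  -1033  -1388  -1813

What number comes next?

-2314

-181, -233, -291, -355, -425
-52, -58, -64, -70
-6, -6, -6
Constant third difference = -6, so extend:
-70 − 6 = -76;  -425 − 76 = -501;  -1813 − 501 = -2314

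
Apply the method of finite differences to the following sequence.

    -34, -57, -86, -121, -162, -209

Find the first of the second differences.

D1: -23, -29, -35, -41, -47
D2: -6, -6, -6, -6

-6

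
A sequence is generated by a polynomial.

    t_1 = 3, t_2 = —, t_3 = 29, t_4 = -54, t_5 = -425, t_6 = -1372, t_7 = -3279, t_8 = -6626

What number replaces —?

16

Using the last 6 terms:
Δ: -83  -371  -947  -1907  -3347
Δ²: -288  -576  -960  -1440
Δ³: -288  -384  -480
Δ⁴: -96  -96
Constant fourth difference = -96.
Extend backward: -288 + 96 = -192;  -288 + 192 = -96;  -83 + 96 = 13;  29 − 13 = 16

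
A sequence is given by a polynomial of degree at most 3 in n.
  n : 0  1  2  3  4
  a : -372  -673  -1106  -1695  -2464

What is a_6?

-4638

-301  -433  -589  -769
-132  -156  -180
-24  -24
Constant third difference = -24, so extend:
-180 − 24 = -204;  -769 − 204 = -973;  -2464 − 973 = -3437
-204 − 24 = -228;  -973 − 228 = -1201;  -3437 − 1201 = -4638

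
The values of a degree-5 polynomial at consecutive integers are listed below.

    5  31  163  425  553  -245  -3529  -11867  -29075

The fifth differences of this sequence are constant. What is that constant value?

-240

D1: 26, 132, 262, 128, -798, -3284, -8338, -17208
D2: 106, 130, -134, -926, -2486, -5054, -8870
D3: 24, -264, -792, -1560, -2568, -3816
D4: -288, -528, -768, -1008, -1248
D5: -240, -240, -240, -240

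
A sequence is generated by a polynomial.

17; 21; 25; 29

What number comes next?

33

D1: 4  4  4
Constant first difference = 4, so extend:
29 + 4 = 33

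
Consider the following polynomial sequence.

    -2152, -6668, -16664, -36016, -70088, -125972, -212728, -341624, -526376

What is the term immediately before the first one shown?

-488

Δ: -4516  -9996  -19352  -34072  -55884  -86756  -128896  -184752
Δ²: -5480  -9356  -14720  -21812  -30872  -42140  -55856
Δ³: -3876  -5364  -7092  -9060  -11268  -13716
Δ⁴: -1488  -1728  -1968  -2208  -2448
Δ⁵: -240  -240  -240  -240
The fifth differences are constant at -240.
Work back: -1488 + 240 = -1248;  -3876 + 1248 = -2628;  -5480 + 2628 = -2852;  -4516 + 2852 = -1664;  -2152 + 1664 = -488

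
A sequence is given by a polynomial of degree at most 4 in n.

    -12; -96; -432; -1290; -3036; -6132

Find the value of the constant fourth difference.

-96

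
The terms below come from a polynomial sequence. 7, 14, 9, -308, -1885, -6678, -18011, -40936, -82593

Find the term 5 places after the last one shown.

D1: 7, -5, -317, -1577, -4793, -11333, -22925, -41657
D2: -12, -312, -1260, -3216, -6540, -11592, -18732
D3: -300, -948, -1956, -3324, -5052, -7140
D4: -648, -1008, -1368, -1728, -2088
D5: -360, -360, -360, -360
The fifth differences are constant (-360).
-2088 − 360 = -2448;  -7140 − 2448 = -9588;  -18732 − 9588 = -28320;  -41657 − 28320 = -69977;  -82593 − 69977 = -152570
-2448 − 360 = -2808;  -9588 − 2808 = -12396;  -28320 − 12396 = -40716;  -69977 − 40716 = -110693;  -152570 − 110693 = -263263
-2808 − 360 = -3168;  -12396 − 3168 = -15564;  -40716 − 15564 = -56280;  -110693 − 56280 = -166973;  -263263 − 166973 = -430236
-3168 − 360 = -3528;  -15564 − 3528 = -19092;  -56280 − 19092 = -75372;  -166973 − 75372 = -242345;  -430236 − 242345 = -672581
-3528 − 360 = -3888;  -19092 − 3888 = -22980;  -75372 − 22980 = -98352;  -242345 − 98352 = -340697;  -672581 − 340697 = -1013278

-1013278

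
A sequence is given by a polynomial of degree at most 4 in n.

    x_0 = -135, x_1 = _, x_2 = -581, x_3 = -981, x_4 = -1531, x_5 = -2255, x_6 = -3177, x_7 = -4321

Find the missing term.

Using the last 6 terms:
First differences: -400, -550, -724, -922, -1144
Second differences: -150, -174, -198, -222
Third differences: -24, -24, -24
Constant third difference = -24.
Extend backward: -150 + 24 = -126;  -400 + 126 = -274;  -581 + 274 = -307

-307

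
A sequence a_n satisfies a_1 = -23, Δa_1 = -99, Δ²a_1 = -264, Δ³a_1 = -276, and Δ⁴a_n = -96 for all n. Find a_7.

-11537

Build the table forward from the leading diagonal:
Fourth differences: -96, -96, -96, -96, -96, -96, -96
Third differences: -276, -372, -468, -564, -660, -756, -852
Second differences: -264, -540, -912, -1380, -1944, -2604, -3360
First differences: -99, -363, -903, -1815, -3195, -5139, -7743
a: -23, -122, -485, -1388, -3203, -6398, -11537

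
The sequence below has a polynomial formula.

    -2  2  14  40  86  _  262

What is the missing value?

Using the first 5 terms:
First differences: 4  12  26  46
Second differences: 8  14  20
Third differences: 6  6
Constant third difference = 6.
Extend forward: 20 + 6 = 26;  46 + 26 = 72;  86 + 72 = 158

158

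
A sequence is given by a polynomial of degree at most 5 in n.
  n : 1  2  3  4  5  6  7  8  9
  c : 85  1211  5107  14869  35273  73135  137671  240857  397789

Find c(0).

-47

First differences: 1126  3896  9762  20404  37862  64536  103186  156932
Second differences: 2770  5866  10642  17458  26674  38650  53746
Third differences: 3096  4776  6816  9216  11976  15096
Fourth differences: 1680  2040  2400  2760  3120
Fifth differences: 360  360  360  360
The fifth differences are constant at 360.
Work back: 1680 − 360 = 1320;  3096 − 1320 = 1776;  2770 − 1776 = 994;  1126 − 994 = 132;  85 − 132 = -47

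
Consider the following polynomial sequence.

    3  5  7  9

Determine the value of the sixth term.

2 , 2 , 2
The first differences are constant (2).
9 + 2 = 11
11 + 2 = 13

13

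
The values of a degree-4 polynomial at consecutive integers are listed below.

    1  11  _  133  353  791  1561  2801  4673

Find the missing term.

Using the last 6 terms:
Δ: 220  438  770  1240  1872
Δ²: 218  332  470  632
Δ³: 114  138  162
Δ⁴: 24  24
Constant fourth difference = 24.
Extend backward: 114 − 24 = 90;  218 − 90 = 128;  220 − 128 = 92;  133 − 92 = 41

41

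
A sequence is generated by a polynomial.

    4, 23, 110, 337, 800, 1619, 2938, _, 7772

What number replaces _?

Using the first 7 terms:
Δ: 19  87  227  463  819  1319
Δ²: 68  140  236  356  500
Δ³: 72  96  120  144
Δ⁴: 24  24  24
Constant fourth difference = 24.
Extend forward: 144 + 24 = 168;  500 + 168 = 668;  1319 + 668 = 1987;  2938 + 1987 = 4925

4925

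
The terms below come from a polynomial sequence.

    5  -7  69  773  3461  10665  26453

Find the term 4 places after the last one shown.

330725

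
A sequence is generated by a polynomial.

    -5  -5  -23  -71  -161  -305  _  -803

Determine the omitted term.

-515

Using the first 6 terms:
Δ: 0  -18  -48  -90  -144
Δ²: -18  -30  -42  -54
Δ³: -12  -12  -12
Constant third difference = -12.
Extend forward: -54 − 12 = -66;  -144 − 66 = -210;  -305 − 210 = -515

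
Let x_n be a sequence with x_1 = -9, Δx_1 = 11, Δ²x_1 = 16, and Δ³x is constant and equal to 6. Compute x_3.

29

Build the table forward from the leading diagonal:
Δ³: 6  6  6
Δ²: 16  22  28
Δ: 11  27  49
x: -9  2  29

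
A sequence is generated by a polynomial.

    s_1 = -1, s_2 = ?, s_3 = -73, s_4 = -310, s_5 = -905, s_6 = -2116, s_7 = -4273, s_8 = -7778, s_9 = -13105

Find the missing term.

-8

Using the last 7 terms:
-237, -595, -1211, -2157, -3505, -5327
-358, -616, -946, -1348, -1822
-258, -330, -402, -474
-72, -72, -72
Constant fourth difference = -72.
Extend backward: -258 + 72 = -186;  -358 + 186 = -172;  -237 + 172 = -65;  -73 + 65 = -8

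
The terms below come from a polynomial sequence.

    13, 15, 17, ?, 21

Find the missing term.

19

Using the first 3 terms:
First differences: 2  2
Constant first difference = 2.
Extend forward: 17 + 2 = 19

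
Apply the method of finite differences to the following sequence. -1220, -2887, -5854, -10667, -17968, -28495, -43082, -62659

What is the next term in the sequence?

-88252

-1667  -2967  -4813  -7301  -10527  -14587  -19577
-1300  -1846  -2488  -3226  -4060  -4990
-546  -642  -738  -834  -930
-96  -96  -96  -96
Constant fourth difference = -96, so extend:
-930 − 96 = -1026;  -4990 − 1026 = -6016;  -19577 − 6016 = -25593;  -62659 − 25593 = -88252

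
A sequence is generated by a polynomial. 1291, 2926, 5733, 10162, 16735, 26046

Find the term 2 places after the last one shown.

Δ: 1635 , 2807 , 4429 , 6573 , 9311
Δ²: 1172 , 1622 , 2144 , 2738
Δ³: 450 , 522 , 594
Δ⁴: 72 , 72
The fourth differences are constant (72).
594 + 72 = 666;  2738 + 666 = 3404;  9311 + 3404 = 12715;  26046 + 12715 = 38761
666 + 72 = 738;  3404 + 738 = 4142;  12715 + 4142 = 16857;  38761 + 16857 = 55618

55618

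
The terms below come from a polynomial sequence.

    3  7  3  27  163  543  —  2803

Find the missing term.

1347

Using the first 6 terms:
D1: 4  -4  24  136  380
D2: -8  28  112  244
D3: 36  84  132
D4: 48  48
Constant fourth difference = 48.
Extend forward: 132 + 48 = 180;  244 + 180 = 424;  380 + 424 = 804;  543 + 804 = 1347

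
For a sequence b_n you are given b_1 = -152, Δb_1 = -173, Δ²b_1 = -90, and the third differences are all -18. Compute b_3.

Build the table forward from the leading diagonal:
D3: -18, -18, -18
D2: -90, -108, -126
D1: -173, -263, -371
b: -152, -325, -588

-588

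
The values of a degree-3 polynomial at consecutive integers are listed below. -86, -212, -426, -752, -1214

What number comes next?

D1: -126 , -214 , -326 , -462
D2: -88 , -112 , -136
D3: -24 , -24
Constant third difference = -24, so extend:
-136 − 24 = -160;  -462 − 160 = -622;  -1214 − 622 = -1836

-1836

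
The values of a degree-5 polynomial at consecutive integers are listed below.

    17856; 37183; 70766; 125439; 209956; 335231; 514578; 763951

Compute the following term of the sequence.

19327  33583  54673  84517  125275  179347  249373
14256  21090  29844  40758  54072  70026
6834  8754  10914  13314  15954
1920  2160  2400  2640
240  240  240
The fifth differences are constant (240).
2640 + 240 = 2880;  15954 + 2880 = 18834;  70026 + 18834 = 88860;  249373 + 88860 = 338233;  763951 + 338233 = 1102184

1102184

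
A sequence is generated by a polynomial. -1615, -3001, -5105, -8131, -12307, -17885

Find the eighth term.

-34375

-1386  -2104  -3026  -4176  -5578
-718  -922  -1150  -1402
-204  -228  -252
-24  -24
Constant fourth difference = -24, so extend:
-252 − 24 = -276;  -1402 − 276 = -1678;  -5578 − 1678 = -7256;  -17885 − 7256 = -25141
-276 − 24 = -300;  -1678 − 300 = -1978;  -7256 − 1978 = -9234;  -25141 − 9234 = -34375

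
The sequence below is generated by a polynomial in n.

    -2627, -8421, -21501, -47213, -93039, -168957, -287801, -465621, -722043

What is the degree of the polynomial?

Δ: -5794, -13080, -25712, -45826, -75918, -118844, -177820, -256422
Δ²: -7286, -12632, -20114, -30092, -42926, -58976, -78602
Δ³: -5346, -7482, -9978, -12834, -16050, -19626
Δ⁴: -2136, -2496, -2856, -3216, -3576
Δ⁵: -360, -360, -360, -360
The fifth differences are constant, so the polynomial has degree 5.

5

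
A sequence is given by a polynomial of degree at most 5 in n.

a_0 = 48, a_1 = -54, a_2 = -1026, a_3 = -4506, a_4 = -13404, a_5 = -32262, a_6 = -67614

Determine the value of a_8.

-226056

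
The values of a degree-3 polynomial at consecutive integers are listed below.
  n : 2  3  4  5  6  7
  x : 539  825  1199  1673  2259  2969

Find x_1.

329

286, 374, 474, 586, 710
88, 100, 112, 124
12, 12, 12
The third differences are constant at 12.
Work back: 88 − 12 = 76;  286 − 76 = 210;  539 − 210 = 329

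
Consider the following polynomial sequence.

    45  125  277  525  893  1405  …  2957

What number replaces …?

2085

Using the first 6 terms:
80  152  248  368  512
72  96  120  144
24  24  24
Constant third difference = 24.
Extend forward: 144 + 24 = 168;  512 + 168 = 680;  1405 + 680 = 2085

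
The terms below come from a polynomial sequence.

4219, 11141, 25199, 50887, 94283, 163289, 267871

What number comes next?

Δ: 6922, 14058, 25688, 43396, 69006, 104582
Δ²: 7136, 11630, 17708, 25610, 35576
Δ³: 4494, 6078, 7902, 9966
Δ⁴: 1584, 1824, 2064
Δ⁵: 240, 240
The fifth differences are constant (240).
2064 + 240 = 2304;  9966 + 2304 = 12270;  35576 + 12270 = 47846;  104582 + 47846 = 152428;  267871 + 152428 = 420299

420299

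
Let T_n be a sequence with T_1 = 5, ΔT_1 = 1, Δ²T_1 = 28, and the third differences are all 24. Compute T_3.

35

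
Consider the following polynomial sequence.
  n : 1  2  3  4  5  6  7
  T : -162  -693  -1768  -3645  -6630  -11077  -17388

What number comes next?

D1: -531, -1075, -1877, -2985, -4447, -6311
D2: -544, -802, -1108, -1462, -1864
D3: -258, -306, -354, -402
D4: -48, -48, -48
The fourth differences are constant (-48).
-402 − 48 = -450;  -1864 − 450 = -2314;  -6311 − 2314 = -8625;  -17388 − 8625 = -26013

-26013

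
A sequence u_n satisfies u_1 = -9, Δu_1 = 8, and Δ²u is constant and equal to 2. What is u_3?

9

Build the table forward from the leading diagonal:
D2: 2  2  2
D1: 8  10  12
u: -9  -1  9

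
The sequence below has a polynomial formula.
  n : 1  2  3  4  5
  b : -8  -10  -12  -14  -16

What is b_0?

Δ: -2  -2  -2  -2
The first differences are constant at -2.
Work back: -8 + 2 = -6

-6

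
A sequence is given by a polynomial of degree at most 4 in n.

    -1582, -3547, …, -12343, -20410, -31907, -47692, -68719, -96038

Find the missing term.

-6944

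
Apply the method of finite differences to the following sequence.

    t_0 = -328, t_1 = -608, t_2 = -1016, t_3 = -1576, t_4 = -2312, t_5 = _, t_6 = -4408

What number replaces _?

-3248

Using the first 5 terms:
D1: -280  -408  -560  -736
D2: -128  -152  -176
D3: -24  -24
Constant third difference = -24.
Extend forward: -176 − 24 = -200;  -736 − 200 = -936;  -2312 − 936 = -3248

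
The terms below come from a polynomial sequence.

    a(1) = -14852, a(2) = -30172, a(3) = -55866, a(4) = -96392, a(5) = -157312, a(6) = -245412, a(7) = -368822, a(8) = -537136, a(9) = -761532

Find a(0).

-6432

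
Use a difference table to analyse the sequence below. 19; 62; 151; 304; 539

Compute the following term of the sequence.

874

D1: 43  89  153  235
D2: 46  64  82
D3: 18  18
Constant third difference = 18, so extend:
82 + 18 = 100;  235 + 100 = 335;  539 + 335 = 874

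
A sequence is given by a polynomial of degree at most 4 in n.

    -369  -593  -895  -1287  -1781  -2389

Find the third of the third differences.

-12

First differences: -224, -302, -392, -494, -608
Second differences: -78, -90, -102, -114
Third differences: -12, -12, -12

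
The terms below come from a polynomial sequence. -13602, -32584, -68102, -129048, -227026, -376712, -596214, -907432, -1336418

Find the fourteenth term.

-6495688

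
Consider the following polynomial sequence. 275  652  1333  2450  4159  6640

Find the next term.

Δ: 377  681  1117  1709  2481
Δ²: 304  436  592  772
Δ³: 132  156  180
Δ⁴: 24  24
Fourth differences constant at 24.
180 + 24 = 204;  772 + 204 = 976;  2481 + 976 = 3457;  6640 + 3457 = 10097

10097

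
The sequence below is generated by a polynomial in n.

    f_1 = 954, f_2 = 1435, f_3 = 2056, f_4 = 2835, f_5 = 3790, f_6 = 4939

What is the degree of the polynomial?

First differences: 481, 621, 779, 955, 1149
Second differences: 140, 158, 176, 194
Third differences: 18, 18, 18
The third differences are constant, so the polynomial has degree 3.

3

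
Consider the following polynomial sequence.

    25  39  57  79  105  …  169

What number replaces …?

Using the first 5 terms:
14, 18, 22, 26
4, 4, 4
Constant second difference = 4.
Extend forward: 26 + 4 = 30;  105 + 30 = 135

135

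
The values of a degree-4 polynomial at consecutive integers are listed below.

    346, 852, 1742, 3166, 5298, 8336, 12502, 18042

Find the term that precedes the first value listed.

98

D1: 506  890  1424  2132  3038  4166  5540
D2: 384  534  708  906  1128  1374
D3: 150  174  198  222  246
D4: 24  24  24  24
The fourth differences are constant at 24.
Work back: 150 − 24 = 126;  384 − 126 = 258;  506 − 258 = 248;  346 − 248 = 98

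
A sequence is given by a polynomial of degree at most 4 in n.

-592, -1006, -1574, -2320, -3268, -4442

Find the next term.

-5866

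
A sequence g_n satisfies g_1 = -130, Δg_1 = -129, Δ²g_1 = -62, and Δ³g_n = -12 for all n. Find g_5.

-1066

Build the table forward from the leading diagonal:
Third differences: -12  -12  -12  -12  -12
Second differences: -62  -74  -86  -98  -110
First differences: -129  -191  -265  -351  -449
g: -130  -259  -450  -715  -1066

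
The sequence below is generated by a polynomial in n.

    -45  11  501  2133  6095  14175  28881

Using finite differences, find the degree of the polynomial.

5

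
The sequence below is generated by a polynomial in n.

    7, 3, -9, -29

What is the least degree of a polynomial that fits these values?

2

Δ: -4, -12, -20
Δ²: -8, -8
The second differences are constant, so the polynomial has degree 2.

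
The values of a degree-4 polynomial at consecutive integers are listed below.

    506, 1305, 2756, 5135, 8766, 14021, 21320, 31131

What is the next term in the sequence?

799, 1451, 2379, 3631, 5255, 7299, 9811
652, 928, 1252, 1624, 2044, 2512
276, 324, 372, 420, 468
48, 48, 48, 48
Fourth differences constant at 48.
468 + 48 = 516;  2512 + 516 = 3028;  9811 + 3028 = 12839;  31131 + 12839 = 43970

43970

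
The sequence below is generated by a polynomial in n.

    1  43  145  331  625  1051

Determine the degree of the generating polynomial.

3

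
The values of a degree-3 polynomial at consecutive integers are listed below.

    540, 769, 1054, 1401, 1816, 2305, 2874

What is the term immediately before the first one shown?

Δ: 229, 285, 347, 415, 489, 569
Δ²: 56, 62, 68, 74, 80
Δ³: 6, 6, 6, 6
The third differences are constant at 6.
Work back: 56 − 6 = 50;  229 − 50 = 179;  540 − 179 = 361

361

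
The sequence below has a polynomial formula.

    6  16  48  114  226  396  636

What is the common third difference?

12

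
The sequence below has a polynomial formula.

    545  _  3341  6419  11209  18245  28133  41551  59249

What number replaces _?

1513

Using the last 7 terms:
Δ: 3078  4790  7036  9888  13418  17698
Δ²: 1712  2246  2852  3530  4280
Δ³: 534  606  678  750
Δ⁴: 72  72  72
Constant fourth difference = 72.
Extend backward: 534 − 72 = 462;  1712 − 462 = 1250;  3078 − 1250 = 1828;  3341 − 1828 = 1513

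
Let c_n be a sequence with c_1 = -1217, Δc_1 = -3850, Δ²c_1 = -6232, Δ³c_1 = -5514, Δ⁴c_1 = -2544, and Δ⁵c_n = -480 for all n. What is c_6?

Build the table forward from the leading diagonal:
Fifth differences: -480, -480, -480, -480, -480, -480
Fourth differences: -2544, -3024, -3504, -3984, -4464, -4944
Third differences: -5514, -8058, -11082, -14586, -18570, -23034
Second differences: -6232, -11746, -19804, -30886, -45472, -64042
First differences: -3850, -10082, -21828, -41632, -72518, -117990
c: -1217, -5067, -15149, -36977, -78609, -151127

-151127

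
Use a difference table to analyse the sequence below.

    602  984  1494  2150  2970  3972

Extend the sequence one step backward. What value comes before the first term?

330

First differences: 382, 510, 656, 820, 1002
Second differences: 128, 146, 164, 182
Third differences: 18, 18, 18
The third differences are constant at 18.
Work back: 128 − 18 = 110;  382 − 110 = 272;  602 − 272 = 330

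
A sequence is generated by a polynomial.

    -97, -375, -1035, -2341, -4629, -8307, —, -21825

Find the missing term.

Using the first 6 terms:
-278  -660  -1306  -2288  -3678
-382  -646  -982  -1390
-264  -336  -408
-72  -72
Constant fourth difference = -72.
Extend forward: -408 − 72 = -480;  -1390 − 480 = -1870;  -3678 − 1870 = -5548;  -8307 − 5548 = -13855

-13855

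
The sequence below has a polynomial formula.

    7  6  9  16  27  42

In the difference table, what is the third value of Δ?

First differences: -1, 3, 7, 11, 15
Second differences: 4, 4, 4, 4

7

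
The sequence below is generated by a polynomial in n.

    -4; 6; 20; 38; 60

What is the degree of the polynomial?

D1: 10, 14, 18, 22
D2: 4, 4, 4
The second differences are constant, so the polynomial has degree 2.

2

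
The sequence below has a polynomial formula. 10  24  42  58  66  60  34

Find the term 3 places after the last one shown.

-224

First differences: 14 , 18 , 16 , 8 , -6 , -26
Second differences: 4 , -2 , -8 , -14 , -20
Third differences: -6 , -6 , -6 , -6
Constant third difference = -6, so extend:
-20 − 6 = -26;  -26 − 26 = -52;  34 − 52 = -18
-26 − 6 = -32;  -52 − 32 = -84;  -18 − 84 = -102
-32 − 6 = -38;  -84 − 38 = -122;  -102 − 122 = -224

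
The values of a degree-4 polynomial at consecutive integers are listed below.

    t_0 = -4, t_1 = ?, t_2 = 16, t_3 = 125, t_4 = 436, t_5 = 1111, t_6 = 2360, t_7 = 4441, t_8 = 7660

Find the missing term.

-5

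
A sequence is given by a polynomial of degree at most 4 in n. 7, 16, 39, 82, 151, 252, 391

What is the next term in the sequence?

Δ: 9  23  43  69  101  139
Δ²: 14  20  26  32  38
Δ³: 6  6  6  6
Third differences constant at 6.
38 + 6 = 44;  139 + 44 = 183;  391 + 183 = 574

574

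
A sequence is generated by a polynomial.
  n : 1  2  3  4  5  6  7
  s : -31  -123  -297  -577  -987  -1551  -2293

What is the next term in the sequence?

-3237

D1: -92, -174, -280, -410, -564, -742
D2: -82, -106, -130, -154, -178
D3: -24, -24, -24, -24
Constant third difference = -24, so extend:
-178 − 24 = -202;  -742 − 202 = -944;  -2293 − 944 = -3237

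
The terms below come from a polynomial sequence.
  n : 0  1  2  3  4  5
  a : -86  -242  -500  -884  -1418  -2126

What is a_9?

First differences: -156, -258, -384, -534, -708
Second differences: -102, -126, -150, -174
Third differences: -24, -24, -24
Constant third difference = -24, so extend:
-174 − 24 = -198;  -708 − 198 = -906;  -2126 − 906 = -3032
-198 − 24 = -222;  -906 − 222 = -1128;  -3032 − 1128 = -4160
-222 − 24 = -246;  -1128 − 246 = -1374;  -4160 − 1374 = -5534
-246 − 24 = -270;  -1374 − 270 = -1644;  -5534 − 1644 = -7178

-7178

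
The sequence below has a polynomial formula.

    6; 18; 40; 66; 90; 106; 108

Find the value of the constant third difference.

First differences: 12, 22, 26, 24, 16, 2
Second differences: 10, 4, -2, -8, -14
Third differences: -6, -6, -6, -6

-6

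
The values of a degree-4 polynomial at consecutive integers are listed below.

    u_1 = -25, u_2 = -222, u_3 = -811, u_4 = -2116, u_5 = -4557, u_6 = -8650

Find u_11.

-197, -589, -1305, -2441, -4093
-392, -716, -1136, -1652
-324, -420, -516
-96, -96
Fourth differences constant at -96.
-516 − 96 = -612;  -1652 − 612 = -2264;  -4093 − 2264 = -6357;  -8650 − 6357 = -15007
-612 − 96 = -708;  -2264 − 708 = -2972;  -6357 − 2972 = -9329;  -15007 − 9329 = -24336
-708 − 96 = -804;  -2972 − 804 = -3776;  -9329 − 3776 = -13105;  -24336 − 13105 = -37441
-804 − 96 = -900;  -3776 − 900 = -4676;  -13105 − 4676 = -17781;  -37441 − 17781 = -55222
-900 − 96 = -996;  -4676 − 996 = -5672;  -17781 − 5672 = -23453;  -55222 − 23453 = -78675

-78675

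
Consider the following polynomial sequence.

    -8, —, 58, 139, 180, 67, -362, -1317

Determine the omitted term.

Using the last 6 terms:
First differences: 81, 41, -113, -429, -955
Second differences: -40, -154, -316, -526
Third differences: -114, -162, -210
Fourth differences: -48, -48
Constant fourth difference = -48.
Extend backward: -114 + 48 = -66;  -40 + 66 = 26;  81 − 26 = 55;  58 − 55 = 3

3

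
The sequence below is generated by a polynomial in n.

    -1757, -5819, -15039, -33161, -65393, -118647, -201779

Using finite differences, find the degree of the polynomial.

5

-4062, -9220, -18122, -32232, -53254, -83132
-5158, -8902, -14110, -21022, -29878
-3744, -5208, -6912, -8856
-1464, -1704, -1944
-240, -240
The fifth differences are constant, so the polynomial has degree 5.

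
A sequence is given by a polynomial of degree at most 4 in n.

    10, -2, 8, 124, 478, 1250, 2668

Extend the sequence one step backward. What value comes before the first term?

8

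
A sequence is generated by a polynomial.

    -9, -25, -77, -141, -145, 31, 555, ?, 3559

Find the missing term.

Using the first 7 terms:
-16, -52, -64, -4, 176, 524
-36, -12, 60, 180, 348
24, 72, 120, 168
48, 48, 48
Constant fourth difference = 48.
Extend forward: 168 + 48 = 216;  348 + 216 = 564;  524 + 564 = 1088;  555 + 1088 = 1643

1643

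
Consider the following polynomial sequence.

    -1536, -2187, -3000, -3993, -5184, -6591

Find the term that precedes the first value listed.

-1029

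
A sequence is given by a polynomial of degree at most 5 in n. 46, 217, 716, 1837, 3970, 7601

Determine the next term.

171  499  1121  2133  3631
328  622  1012  1498
294  390  486
96  96
The fourth differences are constant (96).
486 + 96 = 582;  1498 + 582 = 2080;  3631 + 2080 = 5711;  7601 + 5711 = 13312

13312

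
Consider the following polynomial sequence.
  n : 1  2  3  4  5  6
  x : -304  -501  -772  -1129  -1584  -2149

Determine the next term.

First differences: -197 , -271 , -357 , -455 , -565
Second differences: -74 , -86 , -98 , -110
Third differences: -12 , -12 , -12
The third differences are constant (-12).
-110 − 12 = -122;  -565 − 122 = -687;  -2149 − 687 = -2836

-2836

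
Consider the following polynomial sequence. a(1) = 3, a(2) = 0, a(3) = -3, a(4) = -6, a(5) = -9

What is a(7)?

-15

-3 , -3 , -3 , -3
The first differences are constant (-3).
-9 − 3 = -12
-12 − 3 = -15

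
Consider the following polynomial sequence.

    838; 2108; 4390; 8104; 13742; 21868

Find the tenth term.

1270  2282  3714  5638  8126
1012  1432  1924  2488
420  492  564
72  72
The fourth differences are constant (72).
564 + 72 = 636;  2488 + 636 = 3124;  8126 + 3124 = 11250;  21868 + 11250 = 33118
636 + 72 = 708;  3124 + 708 = 3832;  11250 + 3832 = 15082;  33118 + 15082 = 48200
708 + 72 = 780;  3832 + 780 = 4612;  15082 + 4612 = 19694;  48200 + 19694 = 67894
780 + 72 = 852;  4612 + 852 = 5464;  19694 + 5464 = 25158;  67894 + 25158 = 93052

93052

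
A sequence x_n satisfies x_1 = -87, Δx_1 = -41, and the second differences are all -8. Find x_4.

Build the table forward from the leading diagonal:
Second differences: -8  -8  -8  -8
First differences: -41  -49  -57  -65
x: -87  -128  -177  -234

-234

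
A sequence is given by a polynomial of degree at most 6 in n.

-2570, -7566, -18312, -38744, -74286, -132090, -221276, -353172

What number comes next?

-541554

-4996, -10746, -20432, -35542, -57804, -89186, -131896
-5750, -9686, -15110, -22262, -31382, -42710
-3936, -5424, -7152, -9120, -11328
-1488, -1728, -1968, -2208
-240, -240, -240
Constant fifth difference = -240, so extend:
-2208 − 240 = -2448;  -11328 − 2448 = -13776;  -42710 − 13776 = -56486;  -131896 − 56486 = -188382;  -353172 − 188382 = -541554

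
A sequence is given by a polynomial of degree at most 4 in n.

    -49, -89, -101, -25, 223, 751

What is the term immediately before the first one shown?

-17

-40, -12, 76, 248, 528
28, 88, 172, 280
60, 84, 108
24, 24
The fourth differences are constant at 24.
Work back: 60 − 24 = 36;  28 − 36 = -8;  -40 + 8 = -32;  -49 + 32 = -17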